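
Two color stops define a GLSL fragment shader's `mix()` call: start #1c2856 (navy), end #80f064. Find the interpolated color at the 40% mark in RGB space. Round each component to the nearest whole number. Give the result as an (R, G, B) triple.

#1c2856 → (28, 40, 86); #80f064 → (128, 240, 100).
40% corresponds to t = 0.4.
R = 28 + 0.4 × (128 − 28) = 28 + 0.4 × 100 = 68 → 68
G = 40 + 0.4 × (240 − 40) = 40 + 0.4 × 200 = 120 → 120
B = 86 + 0.4 × (100 − 86) = 86 + 0.4 × 14 = 91.6 → 92

(68, 120, 92)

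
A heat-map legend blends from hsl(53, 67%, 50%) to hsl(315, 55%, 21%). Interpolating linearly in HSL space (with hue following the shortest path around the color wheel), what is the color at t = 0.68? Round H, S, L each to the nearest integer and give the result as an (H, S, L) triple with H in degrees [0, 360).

(346, 59, 30)

Hue: 315 − 53 = 262°, but |262| > 180 so the shorter arc goes the other way: Δh = 262 − 360 = -98°.
H = 53 + 0.68 × (-98) = -13.64 → -14 → -14 mod 360 = 346°
S = 67 + 0.68 × (55 − 67) = 58.84 → 59%
L = 50 + 0.68 × (21 − 50) = 30.28 → 30%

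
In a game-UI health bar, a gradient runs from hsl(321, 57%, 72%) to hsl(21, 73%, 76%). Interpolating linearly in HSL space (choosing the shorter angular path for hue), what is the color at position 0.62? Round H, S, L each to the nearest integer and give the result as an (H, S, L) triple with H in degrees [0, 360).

(358, 67, 74)

Hue: 21 − 321 = -300°, but |-300| > 180 so the shorter arc goes the other way: Δh = -300 + 360 = 60°.
H = 321 + 0.62 × (60) = 358.2 → 358°
S = 57 + 0.62 × (73 − 57) = 66.92 → 67%
L = 72 + 0.62 × (76 − 72) = 74.48 → 74%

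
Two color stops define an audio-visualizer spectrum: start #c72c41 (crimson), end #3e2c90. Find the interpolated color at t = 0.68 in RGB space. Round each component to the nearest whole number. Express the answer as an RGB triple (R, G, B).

(106, 44, 119)

#c72c41 → (199, 44, 65); #3e2c90 → (62, 44, 144).
R = 199 + 0.68 × (62 − 199) = 199 + 0.68 × -137 = 105.84 → 106
G = 44 + 0.68 × (44 − 44) = 44 + 0.68 × 0 = 44 → 44
B = 65 + 0.68 × (144 − 65) = 65 + 0.68 × 79 = 118.72 → 119
So the blended color is (106, 44, 119), about #6a2c77.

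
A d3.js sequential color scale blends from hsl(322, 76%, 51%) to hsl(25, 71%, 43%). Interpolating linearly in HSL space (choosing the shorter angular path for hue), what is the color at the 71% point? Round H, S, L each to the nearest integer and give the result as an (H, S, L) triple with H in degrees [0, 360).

Hue: 25 − 322 = -297°, but |-297| > 180 so the shorter arc goes the other way: Δh = -297 + 360 = 63°.
H = 322 + 0.71 × (63) = 366.73 → 367 → 367 mod 360 = 7°
S = 76 + 0.71 × (71 − 76) = 72.45 → 72%
L = 51 + 0.71 × (43 − 51) = 45.32 → 45%

(7, 72, 45)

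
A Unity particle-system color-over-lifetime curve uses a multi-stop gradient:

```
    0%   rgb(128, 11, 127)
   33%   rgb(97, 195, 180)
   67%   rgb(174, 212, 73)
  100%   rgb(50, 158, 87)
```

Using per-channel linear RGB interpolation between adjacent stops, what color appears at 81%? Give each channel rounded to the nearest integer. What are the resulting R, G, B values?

81% lies between the 67% and 100% stops, so the local fraction is t = (81 − 67)/(100 − 67) = 14/33 ≈ 0.4242.
R = 174 + 0.4242 × (50 − 174) = 121.399 → 121
G = 212 + 0.4242 × (158 − 212) = 189.093 → 189
B = 73 + 0.4242 × (87 − 73) = 78.939 → 79

(121, 189, 79)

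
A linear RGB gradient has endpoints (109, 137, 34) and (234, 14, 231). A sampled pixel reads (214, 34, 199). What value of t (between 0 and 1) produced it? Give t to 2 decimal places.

0.84

Invert the lerp on the B channel (largest span, 197): t = (199 − 34) / (231 − 34) = 165/197 = 0.83756.
Check on R: (214 − 109)/(234 − 109) = 0.84 ✓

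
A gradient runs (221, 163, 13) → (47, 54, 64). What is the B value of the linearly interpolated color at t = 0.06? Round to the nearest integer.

B = 13 + 0.06 × (64 − 13) = 16.06 → 16

16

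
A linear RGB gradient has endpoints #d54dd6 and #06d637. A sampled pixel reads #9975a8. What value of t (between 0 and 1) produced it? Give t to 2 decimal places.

Invert the lerp on the R channel (largest span, 207): t = (153 − 213) / (6 − 213) = -60/-207 = 0.28986.
Check on G: (117 − 77)/(214 − 77) = 0.292 ✓

0.29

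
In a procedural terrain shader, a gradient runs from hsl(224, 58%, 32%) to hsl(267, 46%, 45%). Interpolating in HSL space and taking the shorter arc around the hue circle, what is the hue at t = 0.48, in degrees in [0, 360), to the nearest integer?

Hue arc: Δh = 267 − 224 = 43° (|Δh| ≤ 180, already the shorter path).
H = 224 + 0.48 × (43) = 244.64 → 245°

245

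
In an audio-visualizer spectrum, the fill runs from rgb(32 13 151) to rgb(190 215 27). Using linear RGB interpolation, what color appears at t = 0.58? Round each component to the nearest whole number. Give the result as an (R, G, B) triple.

R = 32 + 0.58 × (190 − 32) = 32 + 0.58 × 158 = 123.64 → 124
G = 13 + 0.58 × (215 − 13) = 13 + 0.58 × 202 = 130.16 → 130
B = 151 + 0.58 × (27 − 151) = 151 + 0.58 × -124 = 79.08 → 79
So the blended color is (124, 130, 79), about #7c824f.

(124, 130, 79)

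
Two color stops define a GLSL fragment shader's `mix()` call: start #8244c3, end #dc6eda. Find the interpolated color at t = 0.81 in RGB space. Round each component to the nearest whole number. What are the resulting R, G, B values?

(203, 102, 214)

#8244c3 → (130, 68, 195); #dc6eda → (220, 110, 218).
R = 130 + 0.81 × (220 − 130) = 130 + 0.81 × 90 = 202.9 → 203
G = 68 + 0.81 × (110 − 68) = 68 + 0.81 × 42 = 102.02 → 102
B = 195 + 0.81 × (218 − 195) = 195 + 0.81 × 23 = 213.63 → 214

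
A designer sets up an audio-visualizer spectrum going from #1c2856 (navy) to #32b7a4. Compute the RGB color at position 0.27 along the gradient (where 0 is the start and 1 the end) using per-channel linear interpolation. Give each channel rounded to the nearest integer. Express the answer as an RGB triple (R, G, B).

#1c2856 → (28, 40, 86); #32b7a4 → (50, 183, 164).
R = 28 + 0.27 × (50 − 28) = 28 + 0.27 × 22 = 33.94 → 34
G = 40 + 0.27 × (183 − 40) = 40 + 0.27 × 143 = 78.61 → 79
B = 86 + 0.27 × (164 − 86) = 86 + 0.27 × 78 = 107.06 → 107

(34, 79, 107)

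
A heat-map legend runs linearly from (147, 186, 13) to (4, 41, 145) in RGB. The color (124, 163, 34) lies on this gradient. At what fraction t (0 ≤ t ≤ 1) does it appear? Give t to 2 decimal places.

0.16

Invert the lerp on the G channel (largest span, 145): t = (163 − 186) / (41 − 186) = -23/-145 = 0.15862.
Check on R: (124 − 147)/(4 − 147) = 0.1608 ✓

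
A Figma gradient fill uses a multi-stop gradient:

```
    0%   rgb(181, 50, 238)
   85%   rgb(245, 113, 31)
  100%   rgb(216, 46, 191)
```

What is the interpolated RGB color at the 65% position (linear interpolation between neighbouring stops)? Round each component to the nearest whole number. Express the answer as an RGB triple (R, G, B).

65% lies between the 0% and 85% stops, so the local fraction is t = (65 − 0)/(85 − 0) = 65/85 ≈ 0.7647.
R = 181 + 0.7647 × (245 − 181) = 229.941 → 230
G = 50 + 0.7647 × (113 − 50) = 98.176 → 98
B = 238 + 0.7647 × (31 − 238) = 79.707 → 80

(230, 98, 80)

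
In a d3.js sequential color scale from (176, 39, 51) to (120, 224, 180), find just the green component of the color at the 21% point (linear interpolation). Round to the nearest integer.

G = 39 + 0.21 × (224 − 39) = 77.85 → 78

78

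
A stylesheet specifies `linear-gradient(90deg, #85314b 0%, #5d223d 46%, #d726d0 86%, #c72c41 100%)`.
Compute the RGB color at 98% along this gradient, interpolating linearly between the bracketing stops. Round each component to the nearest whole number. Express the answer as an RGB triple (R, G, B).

98% lies between the 86% and 100% stops, so the local fraction is t = (98 − 86)/(100 − 86) = 12/14 ≈ 0.8571.
#d726d0 → (215, 38, 208); #c72c41 → (199, 44, 65).
R = 215 + 0.8571 × (199 − 215) = 201.286 → 201
G = 38 + 0.8571 × (44 − 38) = 43.143 → 43
B = 208 + 0.8571 × (65 − 208) = 85.435 → 85

(201, 43, 85)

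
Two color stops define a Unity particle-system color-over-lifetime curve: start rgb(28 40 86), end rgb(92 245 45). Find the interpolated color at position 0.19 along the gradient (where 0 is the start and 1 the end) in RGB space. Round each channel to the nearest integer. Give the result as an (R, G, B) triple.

(40, 79, 78)

R = 28 + 0.19 × (92 − 28) = 28 + 0.19 × 64 = 40.16 → 40
G = 40 + 0.19 × (245 − 40) = 40 + 0.19 × 205 = 78.95 → 79
B = 86 + 0.19 × (45 − 86) = 86 + 0.19 × -41 = 78.21 → 78
So the blended color is (40, 79, 78), about #284f4e.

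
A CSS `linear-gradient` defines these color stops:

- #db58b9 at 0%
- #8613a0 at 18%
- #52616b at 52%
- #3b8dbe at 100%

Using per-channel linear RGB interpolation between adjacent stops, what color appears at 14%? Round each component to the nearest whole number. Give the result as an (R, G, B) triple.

(153, 34, 166)

14% lies between the 0% and 18% stops, so the local fraction is t = (14 − 0)/(18 − 0) = 14/18 ≈ 0.7778.
#db58b9 → (219, 88, 185); #8613a0 → (134, 19, 160).
R = 219 + 0.7778 × (134 − 219) = 152.887 → 153
G = 88 + 0.7778 × (19 − 88) = 34.332 → 34
B = 185 + 0.7778 × (160 − 185) = 165.555 → 166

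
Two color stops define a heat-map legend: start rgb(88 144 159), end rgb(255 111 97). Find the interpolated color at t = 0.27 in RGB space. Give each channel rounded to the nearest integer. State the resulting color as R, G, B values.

R = 88 + 0.27 × (255 − 88) = 88 + 0.27 × 167 = 133.09 → 133
G = 144 + 0.27 × (111 − 144) = 144 + 0.27 × -33 = 135.09 → 135
B = 159 + 0.27 × (97 − 159) = 159 + 0.27 × -62 = 142.26 → 142
So the blended color is (133, 135, 142), about #85878e.

(133, 135, 142)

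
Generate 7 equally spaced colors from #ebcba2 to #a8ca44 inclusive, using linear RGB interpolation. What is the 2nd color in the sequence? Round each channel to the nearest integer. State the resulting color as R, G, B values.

(224, 203, 146)

With 7 swatches and endpoints inclusive, swatch 2 sits at t = (2 − 1)/(7 − 1) = 1/6 ≈ 0.1667.
#ebcba2 → (235, 203, 162); #a8ca44 → (168, 202, 68).
R = 235 + 0.1667 × (168 − 235) = 223.831 → 224
G = 203 + 0.1667 × (202 − 203) = 202.833 → 203
B = 162 + 0.1667 × (68 − 162) = 146.33 → 146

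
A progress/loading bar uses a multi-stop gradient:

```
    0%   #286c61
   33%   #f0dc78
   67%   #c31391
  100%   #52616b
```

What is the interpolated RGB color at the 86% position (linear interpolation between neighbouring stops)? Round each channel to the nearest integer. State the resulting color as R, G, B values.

86% lies between the 67% and 100% stops, so the local fraction is t = (86 − 67)/(100 − 67) = 19/33 ≈ 0.5758.
#c31391 → (195, 19, 145); #52616b → (82, 97, 107).
R = 195 + 0.5758 × (82 − 195) = 129.935 → 130
G = 19 + 0.5758 × (97 − 19) = 63.912 → 64
B = 145 + 0.5758 × (107 − 145) = 123.12 → 123

(130, 64, 123)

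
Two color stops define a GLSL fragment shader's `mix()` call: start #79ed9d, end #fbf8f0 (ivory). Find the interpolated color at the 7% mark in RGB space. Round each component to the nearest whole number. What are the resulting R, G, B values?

#79ed9d → (121, 237, 157); #fbf8f0 → (251, 248, 240).
7% corresponds to t = 0.07.
R = 121 + 0.07 × (251 − 121) = 121 + 0.07 × 130 = 130.1 → 130
G = 237 + 0.07 × (248 − 237) = 237 + 0.07 × 11 = 237.77 → 238
B = 157 + 0.07 × (240 − 157) = 157 + 0.07 × 83 = 162.81 → 163
So the blended color is (130, 238, 163), about #82eea3.

(130, 238, 163)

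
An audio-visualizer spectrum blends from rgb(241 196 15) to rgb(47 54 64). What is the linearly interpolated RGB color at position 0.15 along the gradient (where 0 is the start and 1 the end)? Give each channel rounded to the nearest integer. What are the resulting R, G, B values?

R = 241 + 0.15 × (47 − 241) = 241 + 0.15 × -194 = 211.9 → 212
G = 196 + 0.15 × (54 − 196) = 196 + 0.15 × -142 = 174.7 → 175
B = 15 + 0.15 × (64 − 15) = 15 + 0.15 × 49 = 22.35 → 22

(212, 175, 22)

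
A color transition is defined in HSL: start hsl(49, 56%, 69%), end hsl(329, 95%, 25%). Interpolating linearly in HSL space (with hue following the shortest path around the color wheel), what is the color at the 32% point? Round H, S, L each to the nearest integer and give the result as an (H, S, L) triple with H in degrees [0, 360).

(23, 68, 55)

Hue: 329 − 49 = 280°, but |280| > 180 so the shorter arc goes the other way: Δh = 280 − 360 = -80°.
H = 49 + 0.32 × (-80) = 23.4 → 23°
S = 56 + 0.32 × (95 − 56) = 68.48 → 68%
L = 69 + 0.32 × (25 − 69) = 54.92 → 55%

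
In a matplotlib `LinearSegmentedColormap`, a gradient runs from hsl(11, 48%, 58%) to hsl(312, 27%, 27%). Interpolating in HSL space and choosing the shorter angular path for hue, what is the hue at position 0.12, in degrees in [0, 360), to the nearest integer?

Hue: 312 − 11 = 301°, but |301| > 180 so the shorter arc goes the other way: Δh = 301 − 360 = -59°.
H = 11 + 0.12 × (-59) = 3.92 → 4°

4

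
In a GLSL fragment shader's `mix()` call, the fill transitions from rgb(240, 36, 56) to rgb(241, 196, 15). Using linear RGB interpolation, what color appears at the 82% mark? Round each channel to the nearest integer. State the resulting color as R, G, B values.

82% corresponds to t = 0.82.
R = 240 + 0.82 × (241 − 240) = 240 + 0.82 × 1 = 240.82 → 241
G = 36 + 0.82 × (196 − 36) = 36 + 0.82 × 160 = 167.2 → 167
B = 56 + 0.82 × (15 − 56) = 56 + 0.82 × -41 = 22.38 → 22

(241, 167, 22)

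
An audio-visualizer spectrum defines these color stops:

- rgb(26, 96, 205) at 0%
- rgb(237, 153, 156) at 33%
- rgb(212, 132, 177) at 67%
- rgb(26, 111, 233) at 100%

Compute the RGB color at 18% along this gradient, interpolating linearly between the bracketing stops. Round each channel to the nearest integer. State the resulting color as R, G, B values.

(141, 127, 178)

18% lies between the 0% and 33% stops, so the local fraction is t = (18 − 0)/(33 − 0) = 18/33 ≈ 0.5455.
R = 26 + 0.5455 × (237 − 26) = 141.101 → 141
G = 96 + 0.5455 × (153 − 96) = 127.094 → 127
B = 205 + 0.5455 × (156 − 205) = 178.27 → 178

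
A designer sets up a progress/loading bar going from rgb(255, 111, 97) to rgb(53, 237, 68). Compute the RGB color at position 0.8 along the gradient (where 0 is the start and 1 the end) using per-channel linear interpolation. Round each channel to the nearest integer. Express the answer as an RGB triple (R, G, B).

(93, 212, 74)

R = 255 + 0.8 × (53 − 255) = 255 + 0.8 × -202 = 93.4 → 93
G = 111 + 0.8 × (237 − 111) = 111 + 0.8 × 126 = 211.8 → 212
B = 97 + 0.8 × (68 − 97) = 97 + 0.8 × -29 = 73.8 → 74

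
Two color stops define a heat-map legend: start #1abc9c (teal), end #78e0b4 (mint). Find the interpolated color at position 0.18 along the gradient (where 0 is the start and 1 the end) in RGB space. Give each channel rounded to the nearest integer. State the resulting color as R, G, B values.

#1abc9c → (26, 188, 156); #78e0b4 → (120, 224, 180).
R = 26 + 0.18 × (120 − 26) = 26 + 0.18 × 94 = 42.92 → 43
G = 188 + 0.18 × (224 − 188) = 188 + 0.18 × 36 = 194.48 → 194
B = 156 + 0.18 × (180 − 156) = 156 + 0.18 × 24 = 160.32 → 160

(43, 194, 160)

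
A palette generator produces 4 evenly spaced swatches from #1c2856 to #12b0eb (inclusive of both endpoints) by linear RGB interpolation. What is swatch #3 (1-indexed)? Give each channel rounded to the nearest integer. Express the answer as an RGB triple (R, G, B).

(21, 131, 185)

With 4 swatches and endpoints inclusive, swatch 3 sits at t = (3 − 1)/(4 − 1) = 2/3 ≈ 0.6667.
#1c2856 → (28, 40, 86); #12b0eb → (18, 176, 235).
R = 28 + 0.6667 × (18 − 28) = 21.333 → 21
G = 40 + 0.6667 × (176 − 40) = 130.671 → 131
B = 86 + 0.6667 × (235 − 86) = 185.338 → 185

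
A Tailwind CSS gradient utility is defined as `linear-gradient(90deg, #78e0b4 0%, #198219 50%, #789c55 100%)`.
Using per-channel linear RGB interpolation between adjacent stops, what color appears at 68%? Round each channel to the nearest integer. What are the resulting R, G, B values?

(59, 139, 47)

68% lies between the 50% and 100% stops, so the local fraction is t = (68 − 50)/(100 − 50) = 18/50 ≈ 0.36.
#198219 → (25, 130, 25); #789c55 → (120, 156, 85).
R = 25 + 0.36 × (120 − 25) = 59.2 → 59
G = 130 + 0.36 × (156 − 130) = 139.36 → 139
B = 25 + 0.36 × (85 − 25) = 46.6 → 47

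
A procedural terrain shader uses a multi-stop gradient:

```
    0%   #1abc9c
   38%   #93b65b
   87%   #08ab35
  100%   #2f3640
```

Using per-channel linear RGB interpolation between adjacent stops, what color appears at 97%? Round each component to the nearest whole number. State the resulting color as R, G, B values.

(38, 81, 61)

97% lies between the 87% and 100% stops, so the local fraction is t = (97 − 87)/(100 − 87) = 10/13 ≈ 0.7692.
#08ab35 → (8, 171, 53); #2f3640 → (47, 54, 64).
R = 8 + 0.7692 × (47 − 8) = 37.999 → 38
G = 171 + 0.7692 × (54 − 171) = 81.004 → 81
B = 53 + 0.7692 × (64 − 53) = 61.461 → 61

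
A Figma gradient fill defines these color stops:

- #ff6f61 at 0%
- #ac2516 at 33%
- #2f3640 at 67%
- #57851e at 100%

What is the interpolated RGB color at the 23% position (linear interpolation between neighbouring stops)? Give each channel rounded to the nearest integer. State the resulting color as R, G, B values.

23% lies between the 0% and 33% stops, so the local fraction is t = (23 − 0)/(33 − 0) = 23/33 ≈ 0.697.
#ff6f61 → (255, 111, 97); #ac2516 → (172, 37, 22).
R = 255 + 0.697 × (172 − 255) = 197.149 → 197
G = 111 + 0.697 × (37 − 111) = 59.422 → 59
B = 97 + 0.697 × (22 − 97) = 44.725 → 45

(197, 59, 45)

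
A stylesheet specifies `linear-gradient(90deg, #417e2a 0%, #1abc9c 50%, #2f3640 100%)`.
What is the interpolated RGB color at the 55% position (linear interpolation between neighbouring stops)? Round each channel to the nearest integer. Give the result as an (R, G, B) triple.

55% lies between the 50% and 100% stops, so the local fraction is t = (55 − 50)/(100 − 50) = 5/50 ≈ 0.1.
#1abc9c → (26, 188, 156); #2f3640 → (47, 54, 64).
R = 26 + 0.1 × (47 − 26) = 28.1 → 28
G = 188 + 0.1 × (54 − 188) = 174.6 → 175
B = 156 + 0.1 × (64 − 156) = 146.8 → 147

(28, 175, 147)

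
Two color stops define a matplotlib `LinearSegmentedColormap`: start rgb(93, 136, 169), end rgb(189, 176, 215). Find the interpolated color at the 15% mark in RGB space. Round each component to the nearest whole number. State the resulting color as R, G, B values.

15% corresponds to t = 0.15.
R = 93 + 0.15 × (189 − 93) = 93 + 0.15 × 96 = 107.4 → 107
G = 136 + 0.15 × (176 − 136) = 136 + 0.15 × 40 = 142 → 142
B = 169 + 0.15 × (215 − 169) = 169 + 0.15 × 46 = 175.9 → 176

(107, 142, 176)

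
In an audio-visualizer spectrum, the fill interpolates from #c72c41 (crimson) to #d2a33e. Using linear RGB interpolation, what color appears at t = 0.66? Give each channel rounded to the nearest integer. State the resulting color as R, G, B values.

#c72c41 → (199, 44, 65); #d2a33e → (210, 163, 62).
R = 199 + 0.66 × (210 − 199) = 199 + 0.66 × 11 = 206.26 → 206
G = 44 + 0.66 × (163 − 44) = 44 + 0.66 × 119 = 122.54 → 123
B = 65 + 0.66 × (62 − 65) = 65 + 0.66 × -3 = 63.02 → 63

(206, 123, 63)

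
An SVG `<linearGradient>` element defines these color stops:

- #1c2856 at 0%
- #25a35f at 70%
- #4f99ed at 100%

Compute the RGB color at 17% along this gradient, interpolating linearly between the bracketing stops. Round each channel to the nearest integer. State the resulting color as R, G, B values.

(30, 70, 88)

17% lies between the 0% and 70% stops, so the local fraction is t = (17 − 0)/(70 − 0) = 17/70 ≈ 0.2429.
#1c2856 → (28, 40, 86); #25a35f → (37, 163, 95).
R = 28 + 0.2429 × (37 − 28) = 30.186 → 30
G = 40 + 0.2429 × (163 − 40) = 69.877 → 70
B = 86 + 0.2429 × (95 − 86) = 88.186 → 88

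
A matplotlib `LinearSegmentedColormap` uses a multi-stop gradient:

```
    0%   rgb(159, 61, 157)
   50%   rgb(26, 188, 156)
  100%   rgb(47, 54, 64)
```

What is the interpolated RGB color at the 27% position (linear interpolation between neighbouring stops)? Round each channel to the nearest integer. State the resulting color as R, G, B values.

27% lies between the 0% and 50% stops, so the local fraction is t = (27 − 0)/(50 − 0) = 27/50 ≈ 0.54.
R = 159 + 0.54 × (26 − 159) = 87.18 → 87
G = 61 + 0.54 × (188 − 61) = 129.58 → 130
B = 157 + 0.54 × (156 − 157) = 156.46 → 156

(87, 130, 156)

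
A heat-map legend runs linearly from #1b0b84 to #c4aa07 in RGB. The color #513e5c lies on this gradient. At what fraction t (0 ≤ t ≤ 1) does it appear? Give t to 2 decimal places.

Invert the lerp on the R channel (largest span, 169): t = (81 − 27) / (196 − 27) = 54/169 = 0.31953.
Check on G: (62 − 11)/(170 − 11) = 0.3208 ✓

0.32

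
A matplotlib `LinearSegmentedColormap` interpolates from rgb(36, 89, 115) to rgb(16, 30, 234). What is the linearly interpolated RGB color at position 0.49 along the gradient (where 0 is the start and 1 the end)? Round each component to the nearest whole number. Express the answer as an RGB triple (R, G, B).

(26, 60, 173)

R = 36 + 0.49 × (16 − 36) = 36 + 0.49 × -20 = 26.2 → 26
G = 89 + 0.49 × (30 − 89) = 89 + 0.49 × -59 = 60.09 → 60
B = 115 + 0.49 × (234 − 115) = 115 + 0.49 × 119 = 173.31 → 173
So the blended color is (26, 60, 173), about #1a3cad.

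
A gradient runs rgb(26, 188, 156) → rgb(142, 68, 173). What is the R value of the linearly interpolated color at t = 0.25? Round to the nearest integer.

55

R = 26 + 0.25 × (142 − 26) = 55 → 55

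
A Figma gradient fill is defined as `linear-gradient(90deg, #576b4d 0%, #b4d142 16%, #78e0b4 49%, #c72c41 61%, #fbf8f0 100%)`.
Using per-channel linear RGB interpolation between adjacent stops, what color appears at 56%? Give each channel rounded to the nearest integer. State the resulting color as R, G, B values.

56% lies between the 49% and 61% stops, so the local fraction is t = (56 − 49)/(61 − 49) = 7/12 ≈ 0.5833.
#78e0b4 → (120, 224, 180); #c72c41 → (199, 44, 65).
R = 120 + 0.5833 × (199 − 120) = 166.081 → 166
G = 224 + 0.5833 × (44 − 224) = 119.006 → 119
B = 180 + 0.5833 × (65 − 180) = 112.92 → 113

(166, 119, 113)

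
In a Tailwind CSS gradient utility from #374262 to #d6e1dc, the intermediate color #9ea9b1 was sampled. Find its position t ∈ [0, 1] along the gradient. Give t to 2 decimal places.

Invert the lerp on the R channel (largest span, 159): t = (158 − 55) / (214 − 55) = 103/159 = 0.6478.
Check on G: (169 − 66)/(225 − 66) = 0.6478 ✓

0.65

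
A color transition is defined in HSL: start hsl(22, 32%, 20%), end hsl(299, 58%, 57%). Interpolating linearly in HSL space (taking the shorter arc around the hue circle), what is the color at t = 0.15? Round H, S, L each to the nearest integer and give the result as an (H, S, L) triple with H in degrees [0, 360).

(10, 36, 26)

Hue: 299 − 22 = 277°, but |277| > 180 so the shorter arc goes the other way: Δh = 277 − 360 = -83°.
H = 22 + 0.15 × (-83) = 9.55 → 10°
S = 32 + 0.15 × (58 − 32) = 35.9 → 36%
L = 20 + 0.15 × (57 − 20) = 25.55 → 26%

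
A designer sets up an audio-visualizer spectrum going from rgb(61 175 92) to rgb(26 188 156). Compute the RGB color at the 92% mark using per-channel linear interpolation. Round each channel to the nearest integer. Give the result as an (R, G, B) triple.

92% corresponds to t = 0.92.
R = 61 + 0.92 × (26 − 61) = 61 + 0.92 × -35 = 28.8 → 29
G = 175 + 0.92 × (188 − 175) = 175 + 0.92 × 13 = 186.96 → 187
B = 92 + 0.92 × (156 − 92) = 92 + 0.92 × 64 = 150.88 → 151

(29, 187, 151)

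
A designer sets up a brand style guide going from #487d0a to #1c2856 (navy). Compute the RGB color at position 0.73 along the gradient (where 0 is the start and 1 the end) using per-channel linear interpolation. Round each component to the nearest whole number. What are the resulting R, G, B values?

(40, 63, 65)

#487d0a → (72, 125, 10); #1c2856 → (28, 40, 86).
R = 72 + 0.73 × (28 − 72) = 72 + 0.73 × -44 = 39.88 → 40
G = 125 + 0.73 × (40 − 125) = 125 + 0.73 × -85 = 62.95 → 63
B = 10 + 0.73 × (86 − 10) = 10 + 0.73 × 76 = 65.48 → 65
So the blended color is (40, 63, 65), about #283f41.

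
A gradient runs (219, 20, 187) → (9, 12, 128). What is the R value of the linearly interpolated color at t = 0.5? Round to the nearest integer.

R = 219 + 0.5 × (9 − 219) = 114 → 114

114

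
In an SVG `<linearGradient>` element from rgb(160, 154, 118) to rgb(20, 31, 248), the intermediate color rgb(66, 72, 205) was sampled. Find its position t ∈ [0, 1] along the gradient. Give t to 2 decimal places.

0.67

Invert the lerp on the R channel (largest span, 140): t = (66 − 160) / (20 − 160) = -94/-140 = 0.67143.
Check on G: (72 − 154)/(31 − 154) = 0.6667 ✓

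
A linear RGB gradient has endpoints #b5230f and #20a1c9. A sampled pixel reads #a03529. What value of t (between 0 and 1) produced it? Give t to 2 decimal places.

Invert the lerp on the B channel (largest span, 186): t = (41 − 15) / (201 − 15) = 26/186 = 0.13978.
Check on R: (160 − 181)/(32 − 181) = 0.1409 ✓

0.14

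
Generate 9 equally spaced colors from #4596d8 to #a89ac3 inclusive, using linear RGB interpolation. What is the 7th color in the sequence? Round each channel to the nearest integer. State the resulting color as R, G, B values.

(143, 153, 200)

With 9 swatches and endpoints inclusive, swatch 7 sits at t = (7 − 1)/(9 − 1) = 6/8 ≈ 0.75.
#4596d8 → (69, 150, 216); #a89ac3 → (168, 154, 195).
R = 69 + 0.75 × (168 − 69) = 143.25 → 143
G = 150 + 0.75 × (154 − 150) = 153 → 153
B = 216 + 0.75 × (195 − 216) = 200.25 → 200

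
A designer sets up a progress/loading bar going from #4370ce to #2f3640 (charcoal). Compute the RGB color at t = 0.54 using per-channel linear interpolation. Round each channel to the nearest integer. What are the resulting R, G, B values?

#4370ce → (67, 112, 206); #2f3640 → (47, 54, 64).
R = 67 + 0.54 × (47 − 67) = 67 + 0.54 × -20 = 56.2 → 56
G = 112 + 0.54 × (54 − 112) = 112 + 0.54 × -58 = 80.68 → 81
B = 206 + 0.54 × (64 − 206) = 206 + 0.54 × -142 = 129.32 → 129

(56, 81, 129)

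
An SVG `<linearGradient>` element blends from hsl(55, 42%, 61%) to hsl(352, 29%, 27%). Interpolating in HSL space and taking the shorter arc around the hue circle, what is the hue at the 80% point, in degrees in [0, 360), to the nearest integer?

Hue: 352 − 55 = 297°, but |297| > 180 so the shorter arc goes the other way: Δh = 297 − 360 = -63°.
H = 55 + 0.8 × (-63) = 4.6 → 5°

5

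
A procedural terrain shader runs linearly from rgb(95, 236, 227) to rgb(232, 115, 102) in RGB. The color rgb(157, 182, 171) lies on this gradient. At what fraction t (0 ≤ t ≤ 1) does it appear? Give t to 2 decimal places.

0.45

Invert the lerp on the R channel (largest span, 137): t = (157 − 95) / (232 − 95) = 62/137 = 0.45255.
Check on G: (182 − 236)/(115 − 236) = 0.4463 ✓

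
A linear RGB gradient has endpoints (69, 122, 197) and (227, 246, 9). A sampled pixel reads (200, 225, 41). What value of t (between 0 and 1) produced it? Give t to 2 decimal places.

Invert the lerp on the B channel (largest span, 188): t = (41 − 197) / (9 − 197) = -156/-188 = 0.82979.
Check on R: (200 − 69)/(227 − 69) = 0.8291 ✓

0.83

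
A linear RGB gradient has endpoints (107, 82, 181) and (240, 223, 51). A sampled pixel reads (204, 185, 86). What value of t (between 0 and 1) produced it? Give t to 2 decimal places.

Invert the lerp on the G channel (largest span, 141): t = (185 − 82) / (223 − 82) = 103/141 = 0.7305.
Check on R: (204 − 107)/(240 − 107) = 0.7293 ✓

0.73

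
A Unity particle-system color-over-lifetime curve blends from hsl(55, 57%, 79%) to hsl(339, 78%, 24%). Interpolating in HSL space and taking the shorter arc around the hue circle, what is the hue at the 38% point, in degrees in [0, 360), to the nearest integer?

26

Hue: 339 − 55 = 284°, but |284| > 180 so the shorter arc goes the other way: Δh = 284 − 360 = -76°.
H = 55 + 0.38 × (-76) = 26.12 → 26°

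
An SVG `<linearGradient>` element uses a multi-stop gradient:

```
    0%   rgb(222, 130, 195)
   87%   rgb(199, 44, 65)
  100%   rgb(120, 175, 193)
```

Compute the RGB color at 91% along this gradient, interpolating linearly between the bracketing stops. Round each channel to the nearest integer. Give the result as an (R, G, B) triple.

(175, 84, 104)

91% lies between the 87% and 100% stops, so the local fraction is t = (91 − 87)/(100 − 87) = 4/13 ≈ 0.3077.
R = 199 + 0.3077 × (120 − 199) = 174.692 → 175
G = 44 + 0.3077 × (175 − 44) = 84.309 → 84
B = 65 + 0.3077 × (193 − 65) = 104.386 → 104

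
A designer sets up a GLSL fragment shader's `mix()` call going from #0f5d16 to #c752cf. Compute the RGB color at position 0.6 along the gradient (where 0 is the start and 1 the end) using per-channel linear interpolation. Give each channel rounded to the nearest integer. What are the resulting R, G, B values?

(125, 86, 133)

#0f5d16 → (15, 93, 22); #c752cf → (199, 82, 207).
R = 15 + 0.6 × (199 − 15) = 15 + 0.6 × 184 = 125.4 → 125
G = 93 + 0.6 × (82 − 93) = 93 + 0.6 × -11 = 86.4 → 86
B = 22 + 0.6 × (207 − 22) = 22 + 0.6 × 185 = 133 → 133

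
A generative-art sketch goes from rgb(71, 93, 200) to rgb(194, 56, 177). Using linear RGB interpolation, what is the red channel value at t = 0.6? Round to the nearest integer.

R = 71 + 0.6 × (194 − 71) = 144.8 → 145

145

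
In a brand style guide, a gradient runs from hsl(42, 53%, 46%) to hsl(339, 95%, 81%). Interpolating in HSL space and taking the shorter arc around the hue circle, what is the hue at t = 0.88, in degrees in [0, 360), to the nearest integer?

347

Hue: 339 − 42 = 297°, but |297| > 180 so the shorter arc goes the other way: Δh = 297 − 360 = -63°.
H = 42 + 0.88 × (-63) = -13.44 → -13 → -13 mod 360 = 347°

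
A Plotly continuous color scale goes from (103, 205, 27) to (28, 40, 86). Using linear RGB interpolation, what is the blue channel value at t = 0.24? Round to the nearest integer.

B = 27 + 0.24 × (86 − 27) = 41.16 → 41

41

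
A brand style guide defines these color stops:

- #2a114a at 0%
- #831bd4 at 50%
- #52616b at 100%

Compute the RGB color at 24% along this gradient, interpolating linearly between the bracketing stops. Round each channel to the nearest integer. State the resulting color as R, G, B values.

24% lies between the 0% and 50% stops, so the local fraction is t = (24 − 0)/(50 − 0) = 24/50 ≈ 0.48.
#2a114a → (42, 17, 74); #831bd4 → (131, 27, 212).
R = 42 + 0.48 × (131 − 42) = 84.72 → 85
G = 17 + 0.48 × (27 − 17) = 21.8 → 22
B = 74 + 0.48 × (212 − 74) = 140.24 → 140

(85, 22, 140)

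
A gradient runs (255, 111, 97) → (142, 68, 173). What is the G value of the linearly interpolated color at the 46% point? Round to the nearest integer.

91

G = 111 + 0.46 × (68 − 111) = 91.22 → 91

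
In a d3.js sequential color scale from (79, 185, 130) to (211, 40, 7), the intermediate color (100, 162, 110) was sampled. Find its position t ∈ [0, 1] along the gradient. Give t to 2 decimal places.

Invert the lerp on the G channel (largest span, 145): t = (162 − 185) / (40 − 185) = -23/-145 = 0.15862.
Check on R: (100 − 79)/(211 − 79) = 0.1591 ✓

0.16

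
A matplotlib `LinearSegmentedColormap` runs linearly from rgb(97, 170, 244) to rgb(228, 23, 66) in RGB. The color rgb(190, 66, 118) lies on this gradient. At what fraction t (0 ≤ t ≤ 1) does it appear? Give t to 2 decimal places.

Invert the lerp on the B channel (largest span, 178): t = (118 − 244) / (66 − 244) = -126/-178 = 0.70787.
Check on R: (190 − 97)/(228 − 97) = 0.7099 ✓

0.71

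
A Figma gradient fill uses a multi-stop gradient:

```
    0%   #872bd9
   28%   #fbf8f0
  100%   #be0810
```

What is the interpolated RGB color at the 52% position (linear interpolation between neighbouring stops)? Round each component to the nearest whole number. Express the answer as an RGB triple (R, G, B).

52% lies between the 28% and 100% stops, so the local fraction is t = (52 − 28)/(100 − 28) = 24/72 ≈ 0.3333.
#fbf8f0 → (251, 248, 240); #be0810 → (190, 8, 16).
R = 251 + 0.3333 × (190 − 251) = 230.669 → 231
G = 248 + 0.3333 × (8 − 248) = 168.008 → 168
B = 240 + 0.3333 × (16 − 240) = 165.341 → 165

(231, 168, 165)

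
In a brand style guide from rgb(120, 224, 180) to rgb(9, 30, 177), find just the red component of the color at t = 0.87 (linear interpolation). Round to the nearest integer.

23

R = 120 + 0.87 × (9 − 120) = 23.43 → 23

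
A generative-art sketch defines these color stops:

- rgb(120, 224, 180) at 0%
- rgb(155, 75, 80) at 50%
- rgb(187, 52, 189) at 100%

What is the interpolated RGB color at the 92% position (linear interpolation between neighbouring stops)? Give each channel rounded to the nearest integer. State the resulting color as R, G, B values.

(182, 56, 172)

92% lies between the 50% and 100% stops, so the local fraction is t = (92 − 50)/(100 − 50) = 42/50 ≈ 0.84.
R = 155 + 0.84 × (187 − 155) = 181.88 → 182
G = 75 + 0.84 × (52 − 75) = 55.68 → 56
B = 80 + 0.84 × (189 − 80) = 171.56 → 172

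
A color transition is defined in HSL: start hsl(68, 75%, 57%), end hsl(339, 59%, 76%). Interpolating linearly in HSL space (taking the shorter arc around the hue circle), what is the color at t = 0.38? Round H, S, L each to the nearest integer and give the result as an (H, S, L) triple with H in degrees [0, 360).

(34, 69, 64)

Hue: 339 − 68 = 271°, but |271| > 180 so the shorter arc goes the other way: Δh = 271 − 360 = -89°.
H = 68 + 0.38 × (-89) = 34.18 → 34°
S = 75 + 0.38 × (59 − 75) = 68.92 → 69%
L = 57 + 0.38 × (76 − 57) = 64.22 → 64%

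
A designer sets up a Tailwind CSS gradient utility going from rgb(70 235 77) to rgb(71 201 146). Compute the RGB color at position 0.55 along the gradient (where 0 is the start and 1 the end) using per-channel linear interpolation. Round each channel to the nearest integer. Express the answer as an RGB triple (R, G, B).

(71, 216, 115)

R = 70 + 0.55 × (71 − 70) = 70 + 0.55 × 1 = 70.55 → 71
G = 235 + 0.55 × (201 − 235) = 235 + 0.55 × -34 = 216.3 → 216
B = 77 + 0.55 × (146 − 77) = 77 + 0.55 × 69 = 114.95 → 115
So the blended color is (71, 216, 115), about #47d873.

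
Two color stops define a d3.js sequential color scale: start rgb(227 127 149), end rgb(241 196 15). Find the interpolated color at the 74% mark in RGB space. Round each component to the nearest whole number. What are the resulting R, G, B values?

(237, 178, 50)

74% corresponds to t = 0.74.
R = 227 + 0.74 × (241 − 227) = 227 + 0.74 × 14 = 237.36 → 237
G = 127 + 0.74 × (196 − 127) = 127 + 0.74 × 69 = 178.06 → 178
B = 149 + 0.74 × (15 − 149) = 149 + 0.74 × -134 = 49.84 → 50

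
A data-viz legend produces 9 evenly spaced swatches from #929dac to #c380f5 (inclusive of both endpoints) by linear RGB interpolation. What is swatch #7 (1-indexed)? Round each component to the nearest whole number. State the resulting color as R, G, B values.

With 9 swatches and endpoints inclusive, swatch 7 sits at t = (7 − 1)/(9 − 1) = 6/8 ≈ 0.75.
#929dac → (146, 157, 172); #c380f5 → (195, 128, 245).
R = 146 + 0.75 × (195 − 146) = 182.75 → 183
G = 157 + 0.75 × (128 − 157) = 135.25 → 135
B = 172 + 0.75 × (245 − 172) = 226.75 → 227

(183, 135, 227)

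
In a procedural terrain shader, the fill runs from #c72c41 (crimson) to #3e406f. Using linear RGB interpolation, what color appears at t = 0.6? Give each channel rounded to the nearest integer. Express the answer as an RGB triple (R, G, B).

#c72c41 → (199, 44, 65); #3e406f → (62, 64, 111).
R = 199 + 0.6 × (62 − 199) = 199 + 0.6 × -137 = 116.8 → 117
G = 44 + 0.6 × (64 − 44) = 44 + 0.6 × 20 = 56 → 56
B = 65 + 0.6 × (111 − 65) = 65 + 0.6 × 46 = 92.6 → 93

(117, 56, 93)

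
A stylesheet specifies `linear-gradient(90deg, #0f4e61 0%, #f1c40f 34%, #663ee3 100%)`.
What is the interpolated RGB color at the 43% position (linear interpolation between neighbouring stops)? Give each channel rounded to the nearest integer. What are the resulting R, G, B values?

(222, 178, 44)

43% lies between the 34% and 100% stops, so the local fraction is t = (43 − 34)/(100 − 34) = 9/66 ≈ 0.1364.
#f1c40f → (241, 196, 15); #663ee3 → (102, 62, 227).
R = 241 + 0.1364 × (102 − 241) = 222.04 → 222
G = 196 + 0.1364 × (62 − 196) = 177.722 → 178
B = 15 + 0.1364 × (227 − 15) = 43.917 → 44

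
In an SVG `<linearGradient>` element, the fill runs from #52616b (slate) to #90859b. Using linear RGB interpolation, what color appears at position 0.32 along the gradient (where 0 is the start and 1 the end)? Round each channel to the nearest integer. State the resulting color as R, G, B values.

(102, 109, 122)

#52616b → (82, 97, 107); #90859b → (144, 133, 155).
R = 82 + 0.32 × (144 − 82) = 82 + 0.32 × 62 = 101.84 → 102
G = 97 + 0.32 × (133 − 97) = 97 + 0.32 × 36 = 108.52 → 109
B = 107 + 0.32 × (155 − 107) = 107 + 0.32 × 48 = 122.36 → 122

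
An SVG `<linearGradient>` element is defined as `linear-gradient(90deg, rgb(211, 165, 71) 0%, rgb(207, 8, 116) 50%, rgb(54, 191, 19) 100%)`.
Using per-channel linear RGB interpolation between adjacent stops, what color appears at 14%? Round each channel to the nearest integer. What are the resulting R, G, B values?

14% lies between the 0% and 50% stops, so the local fraction is t = (14 − 0)/(50 − 0) = 14/50 ≈ 0.28.
R = 211 + 0.28 × (207 − 211) = 209.88 → 210
G = 165 + 0.28 × (8 − 165) = 121.04 → 121
B = 71 + 0.28 × (116 − 71) = 83.6 → 84

(210, 121, 84)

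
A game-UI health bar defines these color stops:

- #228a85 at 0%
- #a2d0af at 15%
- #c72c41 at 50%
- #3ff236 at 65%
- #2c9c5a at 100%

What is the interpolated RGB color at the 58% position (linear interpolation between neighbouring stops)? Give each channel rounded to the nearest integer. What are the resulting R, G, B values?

58% lies between the 50% and 65% stops, so the local fraction is t = (58 − 50)/(65 − 50) = 8/15 ≈ 0.5333.
#c72c41 → (199, 44, 65); #3ff236 → (63, 242, 54).
R = 199 + 0.5333 × (63 − 199) = 126.471 → 126
G = 44 + 0.5333 × (242 − 44) = 149.593 → 150
B = 65 + 0.5333 × (54 − 65) = 59.134 → 59

(126, 150, 59)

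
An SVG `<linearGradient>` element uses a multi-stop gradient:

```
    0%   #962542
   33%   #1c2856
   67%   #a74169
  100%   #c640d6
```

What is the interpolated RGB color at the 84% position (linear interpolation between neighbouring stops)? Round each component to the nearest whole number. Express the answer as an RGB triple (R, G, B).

84% lies between the 67% and 100% stops, so the local fraction is t = (84 − 67)/(100 − 67) = 17/33 ≈ 0.5152.
#a74169 → (167, 65, 105); #c640d6 → (198, 64, 214).
R = 167 + 0.5152 × (198 − 167) = 182.971 → 183
G = 65 + 0.5152 × (64 − 65) = 64.485 → 64
B = 105 + 0.5152 × (214 − 105) = 161.157 → 161

(183, 64, 161)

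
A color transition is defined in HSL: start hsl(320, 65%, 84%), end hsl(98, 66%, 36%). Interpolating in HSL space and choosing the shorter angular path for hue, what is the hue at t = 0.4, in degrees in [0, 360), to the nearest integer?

15

Hue: 98 − 320 = -222°, but |-222| > 180 so the shorter arc goes the other way: Δh = -222 + 360 = 138°.
H = 320 + 0.4 × (138) = 375.2 → 375 → 375 mod 360 = 15°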